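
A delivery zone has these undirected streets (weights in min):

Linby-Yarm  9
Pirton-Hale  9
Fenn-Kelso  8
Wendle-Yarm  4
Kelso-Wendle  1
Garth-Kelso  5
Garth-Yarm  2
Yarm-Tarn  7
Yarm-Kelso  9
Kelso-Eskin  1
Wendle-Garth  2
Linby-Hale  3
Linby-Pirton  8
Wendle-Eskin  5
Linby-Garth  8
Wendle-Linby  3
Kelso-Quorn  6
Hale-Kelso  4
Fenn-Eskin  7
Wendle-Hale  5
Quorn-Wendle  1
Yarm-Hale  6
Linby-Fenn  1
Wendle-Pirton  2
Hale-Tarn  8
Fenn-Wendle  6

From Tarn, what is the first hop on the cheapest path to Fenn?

Hale

Candidate routes:
Tarn–Yarm–Garth–Wendle–Linby–Fenn: 7+2+2+3+1 = 15
Tarn–Hale–Linby–Fenn: 8+3+1 = 12
The minimum is 12 min via Tarn–Hale–Linby–Fenn.
So from Tarn the first move is to Hale.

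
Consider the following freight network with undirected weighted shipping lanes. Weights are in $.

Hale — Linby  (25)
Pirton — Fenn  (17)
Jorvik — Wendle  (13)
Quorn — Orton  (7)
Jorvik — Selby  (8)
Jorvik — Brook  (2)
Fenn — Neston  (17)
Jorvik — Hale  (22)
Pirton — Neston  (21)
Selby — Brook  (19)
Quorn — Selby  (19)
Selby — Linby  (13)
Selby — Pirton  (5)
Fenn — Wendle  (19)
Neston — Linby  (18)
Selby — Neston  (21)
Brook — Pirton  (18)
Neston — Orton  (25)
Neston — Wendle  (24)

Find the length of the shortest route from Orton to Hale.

Enumerating some paths:
Orton–Neston–Linby–Hale: 25+18+25 = 68
Orton–Quorn–Selby–Linby–Hale: 7+19+13+25 = 64
Orton–Quorn–Selby–Jorvik–Hale: 7+19+8+22 = 56
Cheapest is Orton–Quorn–Selby–Jorvik–Hale at $56.

$56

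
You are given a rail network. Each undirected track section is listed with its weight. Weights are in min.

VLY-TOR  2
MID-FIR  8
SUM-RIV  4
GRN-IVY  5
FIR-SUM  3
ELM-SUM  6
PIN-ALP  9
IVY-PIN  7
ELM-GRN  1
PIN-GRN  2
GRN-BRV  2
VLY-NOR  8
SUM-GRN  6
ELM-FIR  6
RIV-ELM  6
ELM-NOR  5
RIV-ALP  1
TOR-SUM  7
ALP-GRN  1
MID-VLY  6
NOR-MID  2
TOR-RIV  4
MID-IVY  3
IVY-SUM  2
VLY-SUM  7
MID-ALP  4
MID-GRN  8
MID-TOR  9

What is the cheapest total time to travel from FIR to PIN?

9 min

Shortest distances from FIR:
FIR: 0
SUM: 3  (via FIR)
IVY: 5  (via SUM)
ELM: 6  (via FIR)
GRN: 7  (via ELM)
RIV: 7  (via SUM)
ALP: 8  (via GRN)
MID: 8  (via FIR)
PIN: 9  (via GRN)
Shortest route: FIR–ELM–GRN–PIN = 9 min.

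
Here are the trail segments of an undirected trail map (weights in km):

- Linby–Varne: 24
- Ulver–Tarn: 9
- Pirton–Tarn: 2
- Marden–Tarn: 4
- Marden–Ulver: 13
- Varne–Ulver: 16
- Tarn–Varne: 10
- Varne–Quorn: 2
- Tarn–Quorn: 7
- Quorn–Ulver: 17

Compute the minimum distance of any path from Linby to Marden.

Enumerating some paths:
Linby - Varne - Ulver - Marden: 24+16+13 = 53
Linby - Varne - Tarn - Marden: 24+10+4 = 38
Linby - Varne - Ulver - Tarn - Marden: 24+16+9+4 = 53
Linby - Varne - Quorn - Tarn - Marden: 24+2+7+4 = 37
Cheapest is Linby - Varne - Quorn - Tarn - Marden at 37 km.

37 km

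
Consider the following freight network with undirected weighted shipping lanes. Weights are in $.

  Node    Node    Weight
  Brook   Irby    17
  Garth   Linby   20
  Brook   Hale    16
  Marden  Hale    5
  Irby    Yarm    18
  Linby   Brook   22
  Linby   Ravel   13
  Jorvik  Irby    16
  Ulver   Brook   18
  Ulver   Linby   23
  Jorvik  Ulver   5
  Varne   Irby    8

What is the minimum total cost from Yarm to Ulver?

Running Dijkstra from Yarm:
Yarm: 0
Irby: 18  (via Yarm)
Varne: 26  (via Irby)
Jorvik: 34  (via Irby)
Brook: 35  (via Irby)
Ulver: 39  (via Jorvik)
Shortest route: Yarm → Irby → Jorvik → Ulver = $39.

$39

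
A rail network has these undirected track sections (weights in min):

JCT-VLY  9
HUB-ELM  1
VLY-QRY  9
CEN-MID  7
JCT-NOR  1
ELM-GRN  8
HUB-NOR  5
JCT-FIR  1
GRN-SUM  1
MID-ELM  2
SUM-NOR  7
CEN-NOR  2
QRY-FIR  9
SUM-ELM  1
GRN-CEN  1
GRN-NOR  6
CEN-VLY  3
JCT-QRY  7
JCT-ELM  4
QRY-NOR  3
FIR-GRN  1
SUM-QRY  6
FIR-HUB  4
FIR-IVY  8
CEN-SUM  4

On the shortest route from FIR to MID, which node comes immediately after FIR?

GRN

Enumerating some paths:
FIR–HUB–ELM–MID: 4+1+2 = 7
FIR–GRN–SUM–ELM–MID: 1+1+1+2 = 5
The minimum is 5 min via FIR–GRN–SUM–ELM–MID.
So from FIR the first move is to GRN.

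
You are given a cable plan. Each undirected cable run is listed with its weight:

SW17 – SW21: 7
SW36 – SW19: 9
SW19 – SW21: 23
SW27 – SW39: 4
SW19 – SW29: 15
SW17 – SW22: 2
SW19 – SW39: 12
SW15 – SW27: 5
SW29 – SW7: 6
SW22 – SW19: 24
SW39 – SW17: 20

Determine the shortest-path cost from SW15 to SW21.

Settle nodes by increasing distance from SW15:
SW15: 0
SW27: 5  (via SW15)
SW39: 9  (via SW27)
SW19: 21  (via SW39)
SW17: 29  (via SW39)
SW36: 30  (via SW19)
SW22: 31  (via SW17)
SW29: 36  (via SW19)
SW21: 36  (via SW17)
Shortest route: SW15–SW27–SW39–SW17–SW21 = 36.

36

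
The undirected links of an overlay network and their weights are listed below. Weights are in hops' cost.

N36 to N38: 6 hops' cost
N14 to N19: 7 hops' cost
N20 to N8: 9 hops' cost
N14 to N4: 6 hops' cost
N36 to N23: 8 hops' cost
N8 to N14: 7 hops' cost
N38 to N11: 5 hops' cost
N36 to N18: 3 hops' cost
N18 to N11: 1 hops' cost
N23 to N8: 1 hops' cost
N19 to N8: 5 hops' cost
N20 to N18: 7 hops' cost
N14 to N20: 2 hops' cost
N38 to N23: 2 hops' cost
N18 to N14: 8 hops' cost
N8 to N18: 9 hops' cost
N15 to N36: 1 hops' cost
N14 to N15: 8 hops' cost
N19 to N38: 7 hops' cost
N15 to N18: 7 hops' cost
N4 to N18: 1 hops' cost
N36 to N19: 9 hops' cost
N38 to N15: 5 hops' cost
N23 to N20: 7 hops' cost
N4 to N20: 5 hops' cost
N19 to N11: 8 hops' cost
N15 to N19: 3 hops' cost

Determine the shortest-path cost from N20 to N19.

Running Dijkstra from N20:
N20: 0
N14: 2  (via N20)
N4: 5  (via N20)
N18: 6  (via N4)
N11: 7  (via N18)
N23: 7  (via N20)
N8: 8  (via N23)
N38: 9  (via N23)
N36: 9  (via N18)
N19: 9  (via N14)
Shortest route: N20–N14–N19 = 9 hops' cost.

9 hops' cost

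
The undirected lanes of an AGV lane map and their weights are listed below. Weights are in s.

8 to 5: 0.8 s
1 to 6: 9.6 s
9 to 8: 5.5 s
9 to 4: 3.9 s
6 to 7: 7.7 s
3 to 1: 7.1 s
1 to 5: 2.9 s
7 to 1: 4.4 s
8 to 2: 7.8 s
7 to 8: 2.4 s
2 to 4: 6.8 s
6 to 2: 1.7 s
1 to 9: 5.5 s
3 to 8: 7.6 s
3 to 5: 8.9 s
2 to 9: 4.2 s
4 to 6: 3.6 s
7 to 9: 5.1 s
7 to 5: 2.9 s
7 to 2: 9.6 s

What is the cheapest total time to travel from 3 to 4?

16.5 s

Compare a few routes:
3–5–8–9–4: 8.9+0.8+5.5+3.9 = 19.1
3–1–9–4: 7.1+5.5+3.9 = 16.5
3–8–9–4: 7.6+5.5+3.9 = 17
3–8–7–9–4: 7.6+2.4+5.1+3.9 = 19
Cheapest is 3–1–9–4 at 16.5 s.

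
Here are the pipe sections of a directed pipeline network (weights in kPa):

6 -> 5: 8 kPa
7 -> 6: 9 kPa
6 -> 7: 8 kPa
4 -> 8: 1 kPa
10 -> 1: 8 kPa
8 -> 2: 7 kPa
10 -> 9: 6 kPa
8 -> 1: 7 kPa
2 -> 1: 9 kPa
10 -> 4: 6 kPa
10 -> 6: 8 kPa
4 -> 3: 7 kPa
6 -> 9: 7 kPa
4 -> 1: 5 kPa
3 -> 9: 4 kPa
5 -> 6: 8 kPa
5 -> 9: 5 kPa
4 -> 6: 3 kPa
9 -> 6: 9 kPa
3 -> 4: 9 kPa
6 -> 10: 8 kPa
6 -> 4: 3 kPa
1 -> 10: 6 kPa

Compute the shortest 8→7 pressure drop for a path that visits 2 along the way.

38 kPa

Shortest 8→2: 8 → 2 = 7
Shortest 2→7: 2 → 1 → 10 → 6 → 7 = 31
Total via 2: 7 + 31 = 38 kPa.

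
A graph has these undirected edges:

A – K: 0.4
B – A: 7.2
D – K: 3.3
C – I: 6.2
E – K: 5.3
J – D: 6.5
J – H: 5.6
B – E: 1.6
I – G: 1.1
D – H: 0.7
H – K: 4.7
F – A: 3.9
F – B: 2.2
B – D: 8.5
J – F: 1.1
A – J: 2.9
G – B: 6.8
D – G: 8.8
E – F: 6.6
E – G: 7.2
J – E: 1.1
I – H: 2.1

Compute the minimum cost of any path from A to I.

Compare a few routes:
A–K–H–I: 0.4+4.7+2.1 = 7.2
A–K–D–H–I: 0.4+3.3+0.7+2.1 = 6.5
The minimum is 6.5 via A–K–D–H–I.

6.5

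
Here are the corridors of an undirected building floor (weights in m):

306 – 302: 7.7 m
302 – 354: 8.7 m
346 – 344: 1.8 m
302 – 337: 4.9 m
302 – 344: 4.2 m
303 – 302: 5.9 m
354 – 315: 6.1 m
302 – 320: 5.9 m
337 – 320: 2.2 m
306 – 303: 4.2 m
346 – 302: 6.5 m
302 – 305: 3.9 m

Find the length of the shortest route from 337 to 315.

Enumerating some paths:
337 - 302 - 354 - 315: 4.9+8.7+6.1 = 19.7
337 - 320 - 302 - 354 - 315: 2.2+5.9+8.7+6.1 = 22.9
The minimum is 19.7 m via 337 - 302 - 354 - 315.

19.7 m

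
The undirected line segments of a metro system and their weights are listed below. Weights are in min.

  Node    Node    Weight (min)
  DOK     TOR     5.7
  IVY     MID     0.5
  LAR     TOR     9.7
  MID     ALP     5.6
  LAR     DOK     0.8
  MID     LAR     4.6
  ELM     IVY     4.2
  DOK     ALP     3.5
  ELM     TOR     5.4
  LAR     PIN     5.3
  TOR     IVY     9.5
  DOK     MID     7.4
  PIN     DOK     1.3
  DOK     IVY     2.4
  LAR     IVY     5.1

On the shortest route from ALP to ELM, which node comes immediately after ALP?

Candidate routes:
ALP - DOK - IVY - ELM: 3.5+2.4+4.2 = 10.1
ALP - MID - IVY - ELM: 5.6+0.5+4.2 = 10.3
Cheapest is ALP - DOK - IVY - ELM at 10.1 min.
So from ALP the first move is to DOK.

DOK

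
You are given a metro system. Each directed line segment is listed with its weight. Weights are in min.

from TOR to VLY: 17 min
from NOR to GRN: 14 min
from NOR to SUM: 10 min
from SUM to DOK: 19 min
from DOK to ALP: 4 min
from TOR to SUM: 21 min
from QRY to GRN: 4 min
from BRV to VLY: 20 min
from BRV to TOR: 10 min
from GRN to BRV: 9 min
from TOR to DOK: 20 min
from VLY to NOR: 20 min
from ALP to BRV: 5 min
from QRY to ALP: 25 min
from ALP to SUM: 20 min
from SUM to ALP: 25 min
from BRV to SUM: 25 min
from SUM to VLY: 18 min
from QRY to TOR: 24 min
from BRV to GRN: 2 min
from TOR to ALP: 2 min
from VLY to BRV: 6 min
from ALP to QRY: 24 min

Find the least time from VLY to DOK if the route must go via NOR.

Best VLY to NOR: VLY → NOR costing 20
Shortest NOR→DOK: NOR → SUM → DOK = 29
Total via NOR: 20 + 29 = 49 min.

49 min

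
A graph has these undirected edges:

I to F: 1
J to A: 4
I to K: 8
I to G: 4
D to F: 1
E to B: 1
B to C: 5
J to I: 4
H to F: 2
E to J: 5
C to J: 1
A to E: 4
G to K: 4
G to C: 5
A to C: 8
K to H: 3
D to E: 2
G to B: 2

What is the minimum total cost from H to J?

7

Settle nodes by increasing distance from H:
H: 0
F: 2  (via H)
D: 3  (via F)
I: 3  (via F)
K: 3  (via H)
E: 5  (via D)
B: 6  (via E)
G: 7  (via I)
J: 7  (via I)
Shortest route: H–F–I–J = 7.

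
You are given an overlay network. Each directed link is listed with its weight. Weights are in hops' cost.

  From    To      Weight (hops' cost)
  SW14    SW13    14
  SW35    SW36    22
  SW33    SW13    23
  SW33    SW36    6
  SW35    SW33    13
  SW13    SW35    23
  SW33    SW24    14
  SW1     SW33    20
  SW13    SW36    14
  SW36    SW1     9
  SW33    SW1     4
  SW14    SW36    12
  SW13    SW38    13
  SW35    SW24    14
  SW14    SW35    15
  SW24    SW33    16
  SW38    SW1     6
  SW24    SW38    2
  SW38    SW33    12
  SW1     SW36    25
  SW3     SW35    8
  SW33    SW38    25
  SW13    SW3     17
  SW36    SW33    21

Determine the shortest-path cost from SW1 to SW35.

66 hops' cost

Running Dijkstra from SW1:
SW1: 0
SW33: 20  (via SW1)
SW36: 25  (via SW1)
SW24: 34  (via SW33)
SW38: 36  (via SW24)
SW13: 43  (via SW33)
SW3: 60  (via SW13)
SW35: 66  (via SW13)
Shortest route: SW1–SW33–SW13–SW35 = 66 hops' cost.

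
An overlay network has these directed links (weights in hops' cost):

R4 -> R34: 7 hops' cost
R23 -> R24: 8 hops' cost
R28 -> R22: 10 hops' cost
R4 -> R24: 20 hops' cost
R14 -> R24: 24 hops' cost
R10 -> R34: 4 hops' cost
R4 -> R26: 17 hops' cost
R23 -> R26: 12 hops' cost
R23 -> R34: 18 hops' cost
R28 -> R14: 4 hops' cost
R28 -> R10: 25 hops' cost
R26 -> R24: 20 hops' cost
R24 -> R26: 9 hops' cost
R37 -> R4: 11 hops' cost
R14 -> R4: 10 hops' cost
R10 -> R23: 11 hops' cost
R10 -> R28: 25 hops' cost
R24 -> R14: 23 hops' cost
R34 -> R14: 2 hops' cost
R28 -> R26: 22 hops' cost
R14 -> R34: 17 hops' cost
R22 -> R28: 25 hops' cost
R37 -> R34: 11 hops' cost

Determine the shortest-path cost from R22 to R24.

Running Dijkstra from R22:
R22: 0
R28: 25  (via R22)
R14: 29  (via R28)
R4: 39  (via R14)
R34: 46  (via R14)
R26: 47  (via R28)
R10: 50  (via R28)
R24: 53  (via R14)
Shortest route: R22–R28–R14–R24 = 53 hops' cost.

53 hops' cost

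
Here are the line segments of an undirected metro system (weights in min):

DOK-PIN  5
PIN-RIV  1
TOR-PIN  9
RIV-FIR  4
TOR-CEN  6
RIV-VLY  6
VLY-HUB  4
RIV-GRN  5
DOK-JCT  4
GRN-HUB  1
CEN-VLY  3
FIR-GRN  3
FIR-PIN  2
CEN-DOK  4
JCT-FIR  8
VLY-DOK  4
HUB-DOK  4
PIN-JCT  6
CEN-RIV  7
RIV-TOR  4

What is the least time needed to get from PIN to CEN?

Settle nodes by increasing distance from PIN:
PIN: 0
RIV: 1  (via PIN)
FIR: 2  (via PIN)
TOR: 5  (via RIV)
DOK: 5  (via PIN)
GRN: 5  (via FIR)
JCT: 6  (via PIN)
HUB: 6  (via GRN)
VLY: 7  (via RIV)
CEN: 8  (via RIV)
Shortest route: PIN → RIV → CEN = 8 min.

8 min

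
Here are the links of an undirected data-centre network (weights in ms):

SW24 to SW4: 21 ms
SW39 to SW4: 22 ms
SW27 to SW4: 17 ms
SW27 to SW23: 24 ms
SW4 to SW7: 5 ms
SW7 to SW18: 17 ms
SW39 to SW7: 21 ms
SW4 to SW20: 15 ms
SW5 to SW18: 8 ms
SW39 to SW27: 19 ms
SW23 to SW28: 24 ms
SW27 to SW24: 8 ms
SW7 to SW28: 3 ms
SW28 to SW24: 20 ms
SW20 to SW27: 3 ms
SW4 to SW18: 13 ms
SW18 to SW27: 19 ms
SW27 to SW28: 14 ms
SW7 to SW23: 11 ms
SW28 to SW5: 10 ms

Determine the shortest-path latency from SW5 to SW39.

34 ms

Shortest distances from SW5:
SW5: 0
SW18: 8  (via SW5)
SW28: 10  (via SW5)
SW7: 13  (via SW28)
SW4: 18  (via SW7)
SW23: 24  (via SW7)
SW27: 24  (via SW28)
SW20: 27  (via SW27)
SW24: 30  (via SW28)
SW39: 34  (via SW7)
Shortest route: SW5 → SW28 → SW7 → SW39 = 34 ms.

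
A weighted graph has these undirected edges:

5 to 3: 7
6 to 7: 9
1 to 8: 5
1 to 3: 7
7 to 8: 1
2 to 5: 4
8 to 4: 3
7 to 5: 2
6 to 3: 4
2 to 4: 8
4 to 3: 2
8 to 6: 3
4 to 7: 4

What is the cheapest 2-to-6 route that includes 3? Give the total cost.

Best 2 to 3: 2–4–3 costing 10
Shortest 3→6: 3–6 = 4
Total via 3: 10 + 4 = 14.

14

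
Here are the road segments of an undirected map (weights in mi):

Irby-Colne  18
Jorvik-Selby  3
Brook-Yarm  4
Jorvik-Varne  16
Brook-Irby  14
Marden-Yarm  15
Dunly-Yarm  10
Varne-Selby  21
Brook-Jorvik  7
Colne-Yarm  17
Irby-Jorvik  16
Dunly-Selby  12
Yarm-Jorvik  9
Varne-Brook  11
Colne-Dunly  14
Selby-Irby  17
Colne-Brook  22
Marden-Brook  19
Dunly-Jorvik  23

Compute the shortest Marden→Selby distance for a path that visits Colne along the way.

Shortest Marden→Colne: Marden–Yarm–Colne = 32
Best Colne to Selby: Colne–Dunly–Selby costing 26
Total via Colne: 32 + 26 = 58 mi.

58 mi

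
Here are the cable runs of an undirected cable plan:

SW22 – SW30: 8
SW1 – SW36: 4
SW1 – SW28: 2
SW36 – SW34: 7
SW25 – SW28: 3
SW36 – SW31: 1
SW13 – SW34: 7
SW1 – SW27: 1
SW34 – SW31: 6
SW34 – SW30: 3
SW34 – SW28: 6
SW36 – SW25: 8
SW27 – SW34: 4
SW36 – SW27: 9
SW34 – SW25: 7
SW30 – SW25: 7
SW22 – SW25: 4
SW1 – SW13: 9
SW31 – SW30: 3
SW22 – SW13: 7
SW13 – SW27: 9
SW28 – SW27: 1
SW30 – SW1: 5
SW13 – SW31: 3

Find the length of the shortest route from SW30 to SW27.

6

Candidate routes:
SW30 → SW1 → SW27: 5+1 = 6
SW30 → SW1 → SW28 → SW27: 5+2+1 = 8
SW30 → SW34 → SW27: 3+4 = 7
Cheapest is SW30 → SW1 → SW27 at 6.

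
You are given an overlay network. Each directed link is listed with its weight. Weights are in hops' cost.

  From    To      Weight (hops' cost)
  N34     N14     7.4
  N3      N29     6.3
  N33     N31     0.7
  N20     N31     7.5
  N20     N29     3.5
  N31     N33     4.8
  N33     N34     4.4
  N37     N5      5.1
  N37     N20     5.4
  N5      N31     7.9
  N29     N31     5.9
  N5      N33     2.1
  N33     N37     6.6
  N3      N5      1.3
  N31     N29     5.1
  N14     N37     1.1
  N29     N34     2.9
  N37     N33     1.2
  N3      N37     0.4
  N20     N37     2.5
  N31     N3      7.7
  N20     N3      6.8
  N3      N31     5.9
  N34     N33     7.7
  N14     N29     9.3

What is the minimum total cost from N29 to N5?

Enumerating some paths:
N29 → N31 → N3 → N5: 5.9+7.7+1.3 = 14.9
N29 → N34 → N14 → N37 → N5: 2.9+7.4+1.1+5.1 = 16.5
Cheapest is N29 → N31 → N3 → N5 at 14.9 hops' cost.

14.9 hops' cost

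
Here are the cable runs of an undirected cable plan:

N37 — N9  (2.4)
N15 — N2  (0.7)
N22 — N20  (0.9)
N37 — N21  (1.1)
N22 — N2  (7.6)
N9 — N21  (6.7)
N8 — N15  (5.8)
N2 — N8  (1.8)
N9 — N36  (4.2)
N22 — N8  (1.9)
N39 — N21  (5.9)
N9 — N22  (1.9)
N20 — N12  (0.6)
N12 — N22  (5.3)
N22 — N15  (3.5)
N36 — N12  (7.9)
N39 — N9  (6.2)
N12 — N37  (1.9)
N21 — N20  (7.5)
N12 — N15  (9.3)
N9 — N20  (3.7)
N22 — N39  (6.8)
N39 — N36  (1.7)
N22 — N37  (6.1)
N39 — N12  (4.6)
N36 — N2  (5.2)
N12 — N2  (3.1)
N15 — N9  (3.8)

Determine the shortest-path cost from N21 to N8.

6.4

Enumerating some paths:
N21–N37–N9–N22–N8: 1.1+2.4+1.9+1.9 = 7.3
N21–N37–N12–N20–N22–N8: 1.1+1.9+0.6+0.9+1.9 = 6.4
N21–N37–N12–N2–N8: 1.1+1.9+3.1+1.8 = 7.9
The minimum is 6.4 via N21–N37–N12–N20–N22–N8.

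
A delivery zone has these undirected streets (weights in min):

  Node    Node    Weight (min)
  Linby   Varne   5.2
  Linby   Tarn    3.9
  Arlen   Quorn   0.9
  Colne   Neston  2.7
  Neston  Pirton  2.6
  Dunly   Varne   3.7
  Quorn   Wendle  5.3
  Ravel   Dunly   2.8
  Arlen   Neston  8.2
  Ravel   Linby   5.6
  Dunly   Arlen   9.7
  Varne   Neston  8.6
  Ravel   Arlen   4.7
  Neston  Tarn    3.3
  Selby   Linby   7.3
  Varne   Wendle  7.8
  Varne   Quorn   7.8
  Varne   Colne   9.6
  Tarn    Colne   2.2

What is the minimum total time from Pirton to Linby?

Settle nodes by increasing distance from Pirton:
Pirton: 0
Neston: 2.6  (via Pirton)
Colne: 5.3  (via Neston)
Tarn: 5.9  (via Neston)
Linby: 9.8  (via Tarn)
Shortest route: Pirton–Neston–Tarn–Linby = 9.8 min.

9.8 min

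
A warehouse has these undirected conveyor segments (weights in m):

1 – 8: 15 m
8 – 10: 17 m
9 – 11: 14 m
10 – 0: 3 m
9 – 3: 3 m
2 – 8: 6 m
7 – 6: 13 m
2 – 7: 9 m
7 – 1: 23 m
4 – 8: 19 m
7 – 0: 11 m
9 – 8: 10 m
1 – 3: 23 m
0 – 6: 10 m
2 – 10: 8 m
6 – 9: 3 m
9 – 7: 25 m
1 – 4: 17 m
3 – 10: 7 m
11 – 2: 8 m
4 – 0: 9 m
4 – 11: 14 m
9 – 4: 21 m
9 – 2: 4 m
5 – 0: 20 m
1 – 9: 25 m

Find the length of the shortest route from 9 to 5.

Running Dijkstra from 9:
9: 0
3: 3  (via 9)
6: 3  (via 9)
2: 4  (via 9)
8: 10  (via 9)
10: 10  (via 3)
11: 12  (via 2)
0: 13  (via 6)
7: 13  (via 2)
4: 21  (via 9)
1: 25  (via 9)
5: 33  (via 0)
Shortest route: 9–6–0–5 = 33 m.

33 m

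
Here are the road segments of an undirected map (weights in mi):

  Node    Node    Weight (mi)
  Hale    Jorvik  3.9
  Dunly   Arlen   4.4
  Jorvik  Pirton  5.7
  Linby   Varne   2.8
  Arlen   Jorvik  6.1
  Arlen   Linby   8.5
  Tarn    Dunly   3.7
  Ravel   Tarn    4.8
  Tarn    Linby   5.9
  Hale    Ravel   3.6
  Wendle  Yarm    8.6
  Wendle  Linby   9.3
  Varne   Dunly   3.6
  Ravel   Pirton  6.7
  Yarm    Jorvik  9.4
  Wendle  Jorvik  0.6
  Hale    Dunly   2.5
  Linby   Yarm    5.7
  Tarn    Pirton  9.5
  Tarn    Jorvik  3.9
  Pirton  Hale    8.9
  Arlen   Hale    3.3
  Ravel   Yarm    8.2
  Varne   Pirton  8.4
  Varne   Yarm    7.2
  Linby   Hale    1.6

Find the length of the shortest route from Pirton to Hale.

Compare a few routes:
Pirton - Jorvik - Hale: 5.7+3.9 = 9.6
Pirton - Hale: 8.9 = 8.9
Cheapest is Pirton - Hale at 8.9 mi.

8.9 mi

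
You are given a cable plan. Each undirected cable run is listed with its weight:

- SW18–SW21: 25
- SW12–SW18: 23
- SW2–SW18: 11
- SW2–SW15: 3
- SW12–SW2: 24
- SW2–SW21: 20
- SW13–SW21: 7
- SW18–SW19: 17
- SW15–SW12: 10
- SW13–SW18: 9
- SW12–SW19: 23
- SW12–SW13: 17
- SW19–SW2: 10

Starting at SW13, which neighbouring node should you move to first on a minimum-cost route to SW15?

Enumerating some paths:
SW13 - SW18 - SW2 - SW15: 9+11+3 = 23
SW13 - SW12 - SW15: 17+10 = 27
SW13 - SW21 - SW2 - SW15: 7+20+3 = 30
Cheapest is SW13 - SW18 - SW2 - SW15 at 23.
So from SW13 the first move is to SW18.

SW18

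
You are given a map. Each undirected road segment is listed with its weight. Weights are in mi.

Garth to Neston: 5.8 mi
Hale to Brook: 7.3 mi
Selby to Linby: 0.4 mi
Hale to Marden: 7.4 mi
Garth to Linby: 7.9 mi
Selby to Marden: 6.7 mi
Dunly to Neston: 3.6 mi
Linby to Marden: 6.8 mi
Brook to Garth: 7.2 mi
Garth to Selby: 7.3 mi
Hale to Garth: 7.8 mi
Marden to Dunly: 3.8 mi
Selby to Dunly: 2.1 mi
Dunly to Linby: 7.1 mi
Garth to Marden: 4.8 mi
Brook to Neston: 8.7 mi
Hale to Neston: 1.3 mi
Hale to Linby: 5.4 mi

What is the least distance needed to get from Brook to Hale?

7.3 mi

Compare a few routes:
Brook–Hale: 7.3 = 7.3
Brook–Garth–Neston–Hale: 7.2+5.8+1.3 = 14.3
Brook–Garth–Hale: 7.2+7.8 = 15
Brook–Neston–Hale: 8.7+1.3 = 10
The minimum is 7.3 mi via Brook–Hale.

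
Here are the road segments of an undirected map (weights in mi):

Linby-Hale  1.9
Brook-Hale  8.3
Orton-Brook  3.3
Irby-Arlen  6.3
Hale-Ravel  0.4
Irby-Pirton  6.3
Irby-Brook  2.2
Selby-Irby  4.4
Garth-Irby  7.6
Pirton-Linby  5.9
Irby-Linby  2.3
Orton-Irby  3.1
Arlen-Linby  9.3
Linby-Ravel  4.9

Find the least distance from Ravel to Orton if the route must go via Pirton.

17.6 mi

Best Ravel to Pirton: Ravel–Hale–Linby–Pirton costing 8.2
Shortest Pirton→Orton: Pirton–Irby–Orton = 9.4
Total via Pirton: 8.2 + 9.4 = 17.6 mi.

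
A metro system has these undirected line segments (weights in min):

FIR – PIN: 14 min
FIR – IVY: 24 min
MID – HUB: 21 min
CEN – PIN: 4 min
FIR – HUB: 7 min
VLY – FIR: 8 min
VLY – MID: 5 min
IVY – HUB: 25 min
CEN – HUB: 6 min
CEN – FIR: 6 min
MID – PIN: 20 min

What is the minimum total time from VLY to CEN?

14 min

Running Dijkstra from VLY:
VLY: 0
MID: 5  (via VLY)
FIR: 8  (via VLY)
CEN: 14  (via FIR)
Shortest route: VLY–FIR–CEN = 14 min.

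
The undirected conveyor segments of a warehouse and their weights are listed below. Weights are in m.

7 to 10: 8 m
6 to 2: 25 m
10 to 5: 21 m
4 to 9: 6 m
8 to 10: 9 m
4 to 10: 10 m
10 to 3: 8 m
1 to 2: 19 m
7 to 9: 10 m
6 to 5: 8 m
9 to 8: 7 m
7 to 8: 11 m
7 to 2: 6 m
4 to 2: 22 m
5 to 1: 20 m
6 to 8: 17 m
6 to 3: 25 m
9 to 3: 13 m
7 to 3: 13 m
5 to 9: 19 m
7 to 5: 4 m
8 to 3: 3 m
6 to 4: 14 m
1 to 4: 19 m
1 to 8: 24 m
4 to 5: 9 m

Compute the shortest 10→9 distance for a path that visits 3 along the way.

Best 10 to 3: 10 → 3 costing 8
Best 3 to 9: 3 → 8 → 9 costing 10
Total via 3: 8 + 10 = 18 m.

18 m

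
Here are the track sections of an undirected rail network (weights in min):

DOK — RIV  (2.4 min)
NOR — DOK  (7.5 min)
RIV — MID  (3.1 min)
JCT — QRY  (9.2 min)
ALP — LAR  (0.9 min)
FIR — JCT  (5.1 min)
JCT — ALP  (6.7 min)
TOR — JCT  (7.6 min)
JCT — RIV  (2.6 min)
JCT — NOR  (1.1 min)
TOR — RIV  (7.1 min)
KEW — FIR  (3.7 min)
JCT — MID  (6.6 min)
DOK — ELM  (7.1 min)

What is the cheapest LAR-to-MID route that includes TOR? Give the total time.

25.4 min

Best LAR to TOR: LAR → ALP → JCT → TOR costing 15.2
Shortest TOR→MID: TOR → RIV → MID = 10.2
Total via TOR: 15.2 + 10.2 = 25.4 min.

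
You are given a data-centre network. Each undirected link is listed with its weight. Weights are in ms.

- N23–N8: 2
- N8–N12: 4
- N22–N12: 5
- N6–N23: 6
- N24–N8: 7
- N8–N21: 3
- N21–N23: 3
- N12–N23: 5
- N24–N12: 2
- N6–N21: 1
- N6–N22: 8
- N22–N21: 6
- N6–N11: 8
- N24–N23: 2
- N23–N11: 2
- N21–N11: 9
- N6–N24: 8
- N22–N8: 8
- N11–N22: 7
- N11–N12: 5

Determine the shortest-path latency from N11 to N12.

5 ms

Running Dijkstra from N11:
N11: 0
N23: 2  (via N11)
N8: 4  (via N23)
N24: 4  (via N23)
N12: 5  (via N11)
Shortest route: N11 → N12 = 5 ms.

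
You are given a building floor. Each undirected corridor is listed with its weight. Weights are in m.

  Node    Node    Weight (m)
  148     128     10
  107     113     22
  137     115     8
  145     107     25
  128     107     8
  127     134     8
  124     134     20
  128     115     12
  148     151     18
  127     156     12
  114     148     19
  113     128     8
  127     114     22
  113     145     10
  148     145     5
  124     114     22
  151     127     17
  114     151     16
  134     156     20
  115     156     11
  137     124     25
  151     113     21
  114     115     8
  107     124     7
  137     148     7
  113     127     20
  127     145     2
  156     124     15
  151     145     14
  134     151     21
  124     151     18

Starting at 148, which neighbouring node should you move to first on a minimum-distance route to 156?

Enumerating some paths:
148–137–115–156: 7+8+11 = 26
148–145–127–156: 5+2+12 = 19
The minimum is 19 m via 148–145–127–156.
So from 148 the first move is to 145.

145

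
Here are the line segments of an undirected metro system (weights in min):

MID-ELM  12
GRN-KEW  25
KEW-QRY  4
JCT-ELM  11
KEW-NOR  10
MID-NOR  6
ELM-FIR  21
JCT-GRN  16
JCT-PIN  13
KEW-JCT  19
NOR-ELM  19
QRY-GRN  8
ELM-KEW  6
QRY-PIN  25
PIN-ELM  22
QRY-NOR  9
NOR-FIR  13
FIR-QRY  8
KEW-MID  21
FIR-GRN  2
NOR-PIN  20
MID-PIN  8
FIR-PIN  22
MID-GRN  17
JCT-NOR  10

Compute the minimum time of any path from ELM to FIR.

Settle nodes by increasing distance from ELM:
ELM: 0
KEW: 6  (via ELM)
QRY: 10  (via KEW)
JCT: 11  (via ELM)
MID: 12  (via ELM)
NOR: 16  (via KEW)
FIR: 18  (via QRY)
Shortest route: ELM–KEW–QRY–FIR = 18 min.

18 min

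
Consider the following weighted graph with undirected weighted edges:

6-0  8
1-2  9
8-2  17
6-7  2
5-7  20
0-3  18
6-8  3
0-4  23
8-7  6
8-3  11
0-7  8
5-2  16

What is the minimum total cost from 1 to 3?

37

Settle nodes by increasing distance from 1:
1: 0
2: 9  (via 1)
5: 25  (via 2)
8: 26  (via 2)
6: 29  (via 8)
7: 31  (via 6)
0: 37  (via 6)
3: 37  (via 8)
Shortest route: 1 → 2 → 8 → 3 = 37.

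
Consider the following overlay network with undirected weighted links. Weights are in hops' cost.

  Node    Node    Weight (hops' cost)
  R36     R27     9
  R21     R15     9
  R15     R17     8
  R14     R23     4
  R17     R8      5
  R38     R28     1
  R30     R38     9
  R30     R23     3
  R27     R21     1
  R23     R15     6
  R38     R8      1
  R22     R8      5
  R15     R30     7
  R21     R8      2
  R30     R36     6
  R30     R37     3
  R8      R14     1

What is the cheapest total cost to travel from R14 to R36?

13 hops' cost

Shortest distances from R14:
R14: 0
R8: 1  (via R14)
R38: 2  (via R8)
R21: 3  (via R8)
R28: 3  (via R38)
R23: 4  (via R14)
R27: 4  (via R21)
R17: 6  (via R8)
R22: 6  (via R8)
R30: 7  (via R23)
R15: 10  (via R23)
R37: 10  (via R30)
R36: 13  (via R27)
Shortest route: R14 → R8 → R21 → R27 → R36 = 13 hops' cost.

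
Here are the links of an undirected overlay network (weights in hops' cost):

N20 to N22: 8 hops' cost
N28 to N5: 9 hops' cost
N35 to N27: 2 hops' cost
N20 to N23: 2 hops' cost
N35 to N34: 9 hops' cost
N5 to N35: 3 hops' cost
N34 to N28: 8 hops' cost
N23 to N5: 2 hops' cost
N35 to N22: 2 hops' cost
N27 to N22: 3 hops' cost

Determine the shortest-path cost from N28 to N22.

14 hops' cost

Shortest distances from N28:
N28: 0
N34: 8  (via N28)
N5: 9  (via N28)
N23: 11  (via N5)
N35: 12  (via N5)
N20: 13  (via N23)
N27: 14  (via N35)
N22: 14  (via N35)
Shortest route: N28–N5–N35–N22 = 14 hops' cost.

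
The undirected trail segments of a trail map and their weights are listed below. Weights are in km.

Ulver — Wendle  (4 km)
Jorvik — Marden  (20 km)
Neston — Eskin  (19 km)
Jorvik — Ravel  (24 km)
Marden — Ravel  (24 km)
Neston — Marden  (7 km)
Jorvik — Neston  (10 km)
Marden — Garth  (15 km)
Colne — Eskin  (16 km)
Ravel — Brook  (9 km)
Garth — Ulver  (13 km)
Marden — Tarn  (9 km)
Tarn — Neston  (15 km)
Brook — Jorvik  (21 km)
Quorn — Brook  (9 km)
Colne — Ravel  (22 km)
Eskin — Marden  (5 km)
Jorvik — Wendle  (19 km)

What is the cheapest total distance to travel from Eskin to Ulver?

Candidate routes:
Eskin–Marden–Neston–Jorvik–Wendle–Ulver: 5+7+10+19+4 = 45
Eskin–Neston–Jorvik–Wendle–Ulver: 19+10+19+4 = 52
Eskin–Marden–Jorvik–Wendle–Ulver: 5+20+19+4 = 48
Eskin–Marden–Garth–Ulver: 5+15+13 = 33
The minimum is 33 km via Eskin–Marden–Garth–Ulver.

33 km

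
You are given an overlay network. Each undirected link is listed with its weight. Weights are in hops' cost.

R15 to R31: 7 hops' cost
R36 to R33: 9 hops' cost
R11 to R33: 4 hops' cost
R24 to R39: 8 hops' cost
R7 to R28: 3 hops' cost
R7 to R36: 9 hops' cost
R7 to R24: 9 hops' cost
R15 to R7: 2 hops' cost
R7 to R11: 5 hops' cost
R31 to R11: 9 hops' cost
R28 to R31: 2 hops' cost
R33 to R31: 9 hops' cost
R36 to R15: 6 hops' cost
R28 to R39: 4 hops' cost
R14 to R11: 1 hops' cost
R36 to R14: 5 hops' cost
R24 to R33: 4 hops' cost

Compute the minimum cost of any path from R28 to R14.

Enumerating some paths:
R28–R31–R33–R11–R14: 2+9+4+1 = 16
R28–R7–R11–R14: 3+5+1 = 9
R28–R31–R11–R14: 2+9+1 = 12
R28–R7–R15–R36–R14: 3+2+6+5 = 16
The minimum is 9 hops' cost via R28–R7–R11–R14.

9 hops' cost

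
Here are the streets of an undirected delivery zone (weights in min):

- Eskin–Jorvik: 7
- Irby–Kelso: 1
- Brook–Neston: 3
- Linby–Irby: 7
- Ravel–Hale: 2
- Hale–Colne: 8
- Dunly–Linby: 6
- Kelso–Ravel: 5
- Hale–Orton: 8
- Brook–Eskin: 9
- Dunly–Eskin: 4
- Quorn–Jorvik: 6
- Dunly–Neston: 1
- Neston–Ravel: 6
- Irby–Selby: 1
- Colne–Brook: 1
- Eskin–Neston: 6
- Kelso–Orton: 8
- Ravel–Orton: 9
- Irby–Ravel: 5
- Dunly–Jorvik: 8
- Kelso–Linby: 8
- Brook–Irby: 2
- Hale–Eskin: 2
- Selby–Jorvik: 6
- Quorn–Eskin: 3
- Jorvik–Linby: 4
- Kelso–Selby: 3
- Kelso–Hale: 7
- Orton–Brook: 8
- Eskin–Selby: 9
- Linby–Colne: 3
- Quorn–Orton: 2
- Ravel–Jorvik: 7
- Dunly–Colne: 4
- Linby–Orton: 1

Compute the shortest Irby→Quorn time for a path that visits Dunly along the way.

Shortest Irby→Dunly: Irby–Brook–Neston–Dunly = 6
Shortest Dunly→Quorn: Dunly–Eskin–Quorn = 7
Total via Dunly: 6 + 7 = 13 min.

13 min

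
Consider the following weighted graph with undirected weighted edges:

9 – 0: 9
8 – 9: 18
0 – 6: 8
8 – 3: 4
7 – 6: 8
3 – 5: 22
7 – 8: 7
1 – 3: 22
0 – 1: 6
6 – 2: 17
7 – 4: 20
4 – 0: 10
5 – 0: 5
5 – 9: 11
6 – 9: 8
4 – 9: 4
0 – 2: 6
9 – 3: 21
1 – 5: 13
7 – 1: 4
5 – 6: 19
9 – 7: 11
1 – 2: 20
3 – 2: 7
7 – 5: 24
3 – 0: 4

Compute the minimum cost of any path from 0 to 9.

Compare a few routes:
0 - 5 - 9: 5+11 = 16
0 - 4 - 9: 10+4 = 14
0 - 9: 9 = 9
The minimum is 9 via 0 - 9.

9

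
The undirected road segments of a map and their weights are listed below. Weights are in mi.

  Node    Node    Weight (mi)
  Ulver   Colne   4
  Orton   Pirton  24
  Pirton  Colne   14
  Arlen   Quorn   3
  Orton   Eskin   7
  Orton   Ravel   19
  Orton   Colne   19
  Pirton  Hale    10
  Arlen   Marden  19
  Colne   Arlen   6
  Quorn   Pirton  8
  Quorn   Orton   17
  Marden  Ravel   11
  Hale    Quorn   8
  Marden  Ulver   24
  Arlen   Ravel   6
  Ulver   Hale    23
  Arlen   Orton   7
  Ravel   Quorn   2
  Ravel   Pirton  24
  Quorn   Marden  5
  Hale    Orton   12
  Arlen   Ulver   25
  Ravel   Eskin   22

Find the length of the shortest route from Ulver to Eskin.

Settle nodes by increasing distance from Ulver:
Ulver: 0
Colne: 4  (via Ulver)
Arlen: 10  (via Colne)
Quorn: 13  (via Arlen)
Ravel: 15  (via Quorn)
Orton: 17  (via Arlen)
Pirton: 18  (via Colne)
Marden: 18  (via Quorn)
Hale: 21  (via Quorn)
Eskin: 24  (via Orton)
Shortest route: Ulver → Colne → Arlen → Orton → Eskin = 24 mi.

24 mi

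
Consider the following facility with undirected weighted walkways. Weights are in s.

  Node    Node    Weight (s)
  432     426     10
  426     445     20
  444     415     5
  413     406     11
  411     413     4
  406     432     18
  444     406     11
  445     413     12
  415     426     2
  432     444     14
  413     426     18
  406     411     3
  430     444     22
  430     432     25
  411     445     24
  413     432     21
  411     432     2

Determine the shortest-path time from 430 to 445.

43 s

Candidate routes:
430 - 444 - 415 - 426 - 445: 22+5+2+20 = 49
430 - 432 - 411 - 413 - 445: 25+2+4+12 = 43
Cheapest is 430 - 432 - 411 - 413 - 445 at 43 s.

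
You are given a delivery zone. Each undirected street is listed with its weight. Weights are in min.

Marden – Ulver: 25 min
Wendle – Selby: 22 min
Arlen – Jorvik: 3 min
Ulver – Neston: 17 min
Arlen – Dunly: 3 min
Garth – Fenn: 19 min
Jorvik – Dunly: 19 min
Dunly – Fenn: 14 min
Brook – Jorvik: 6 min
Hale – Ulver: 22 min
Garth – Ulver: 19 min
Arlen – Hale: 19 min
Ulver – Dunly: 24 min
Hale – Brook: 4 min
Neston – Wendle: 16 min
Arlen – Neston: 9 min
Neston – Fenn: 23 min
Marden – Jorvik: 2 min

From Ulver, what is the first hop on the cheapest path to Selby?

Candidate routes:
Ulver - Neston - Wendle - Selby: 17+16+22 = 55
Ulver - Dunly - Arlen - Neston - Wendle - Selby: 24+3+9+16+22 = 74
Cheapest is Ulver - Neston - Wendle - Selby at 55 min.
So from Ulver the first move is to Neston.

Neston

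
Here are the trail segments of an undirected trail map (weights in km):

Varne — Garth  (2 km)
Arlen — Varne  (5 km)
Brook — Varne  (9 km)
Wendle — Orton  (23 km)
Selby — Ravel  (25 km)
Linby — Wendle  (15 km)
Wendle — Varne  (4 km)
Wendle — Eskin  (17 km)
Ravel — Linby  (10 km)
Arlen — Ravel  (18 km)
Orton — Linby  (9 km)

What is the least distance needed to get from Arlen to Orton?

32 km

Candidate routes:
Arlen → Varne → Wendle → Orton: 5+4+23 = 32
Arlen → Varne → Wendle → Linby → Orton: 5+4+15+9 = 33
Cheapest is Arlen → Varne → Wendle → Orton at 32 km.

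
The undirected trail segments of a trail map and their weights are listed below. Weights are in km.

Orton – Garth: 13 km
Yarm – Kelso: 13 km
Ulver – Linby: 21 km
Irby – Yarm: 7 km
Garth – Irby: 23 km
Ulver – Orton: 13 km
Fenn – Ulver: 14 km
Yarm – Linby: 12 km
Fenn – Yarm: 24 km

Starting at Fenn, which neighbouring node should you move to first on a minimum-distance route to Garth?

Ulver

Compare a few routes:
Fenn–Yarm–Irby–Garth: 24+7+23 = 54
Fenn–Ulver–Orton–Garth: 14+13+13 = 40
Fenn–Ulver–Linby–Yarm–Irby–Garth: 14+21+12+7+23 = 77
Fenn–Yarm–Linby–Ulver–Orton–Garth: 24+12+21+13+13 = 83
The minimum is 40 km via Fenn–Ulver–Orton–Garth.
So from Fenn the first move is to Ulver.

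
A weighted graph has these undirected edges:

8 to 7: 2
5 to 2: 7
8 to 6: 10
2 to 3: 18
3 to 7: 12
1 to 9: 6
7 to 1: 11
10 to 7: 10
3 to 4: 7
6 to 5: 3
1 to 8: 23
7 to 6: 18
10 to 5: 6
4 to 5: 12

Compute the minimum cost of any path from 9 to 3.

Enumerating some paths:
9 → 1 → 8 → 7 → 3: 6+23+2+12 = 43
9 → 1 → 7 → 3: 6+11+12 = 29
9 → 1 → 7 → 8 → 6 → 5 → 4 → 3: 6+11+2+10+3+12+7 = 51
9 → 1 → 7 → 10 → 5 → 4 → 3: 6+11+10+6+12+7 = 52
Cheapest is 9 → 1 → 7 → 3 at 29.

29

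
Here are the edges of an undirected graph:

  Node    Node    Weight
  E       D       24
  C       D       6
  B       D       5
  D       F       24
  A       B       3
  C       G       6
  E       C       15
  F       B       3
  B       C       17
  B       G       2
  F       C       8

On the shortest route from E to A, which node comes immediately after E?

Candidate routes:
E - D - B - A: 24+5+3 = 32
E - C - G - B - A: 15+6+2+3 = 26
E - C - F - B - A: 15+8+3+3 = 29
E - C - D - B - A: 15+6+5+3 = 29
Cheapest is E - C - G - B - A at 26.
So from E the first move is to C.

C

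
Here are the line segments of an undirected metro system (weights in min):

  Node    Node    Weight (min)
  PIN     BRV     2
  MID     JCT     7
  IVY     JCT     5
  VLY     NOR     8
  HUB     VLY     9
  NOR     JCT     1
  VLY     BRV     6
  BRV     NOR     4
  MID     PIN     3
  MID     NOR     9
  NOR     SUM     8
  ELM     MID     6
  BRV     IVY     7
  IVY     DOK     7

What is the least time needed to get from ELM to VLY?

17 min

Shortest distances from ELM:
ELM: 0
MID: 6  (via ELM)
PIN: 9  (via MID)
BRV: 11  (via PIN)
JCT: 13  (via MID)
NOR: 14  (via JCT)
VLY: 17  (via BRV)
Shortest route: ELM–MID–PIN–BRV–VLY = 17 min.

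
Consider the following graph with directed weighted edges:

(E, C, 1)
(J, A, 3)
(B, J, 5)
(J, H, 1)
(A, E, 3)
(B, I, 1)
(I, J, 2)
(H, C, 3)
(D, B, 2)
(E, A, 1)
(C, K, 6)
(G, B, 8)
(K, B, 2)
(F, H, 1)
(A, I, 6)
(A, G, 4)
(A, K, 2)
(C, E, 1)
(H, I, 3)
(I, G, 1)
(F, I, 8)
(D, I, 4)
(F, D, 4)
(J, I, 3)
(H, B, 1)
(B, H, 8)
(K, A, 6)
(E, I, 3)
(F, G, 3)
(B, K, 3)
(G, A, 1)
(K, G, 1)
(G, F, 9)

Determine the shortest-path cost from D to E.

8

Compare a few routes:
D–B–I–G–A–E: 2+1+1+1+3 = 8
D–I–G–A–E: 4+1+1+3 = 9
D–B–K–G–A–E: 2+3+1+1+3 = 10
The minimum is 8 via D–B–I–G–A–E.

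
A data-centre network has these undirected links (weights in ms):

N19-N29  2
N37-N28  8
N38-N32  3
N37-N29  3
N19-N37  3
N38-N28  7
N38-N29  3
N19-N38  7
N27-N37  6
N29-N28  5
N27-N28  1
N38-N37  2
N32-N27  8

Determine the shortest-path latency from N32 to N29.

6 ms

Running Dijkstra from N32:
N32: 0
N38: 3  (via N32)
N37: 5  (via N38)
N29: 6  (via N38)
Shortest route: N32 → N38 → N29 = 6 ms.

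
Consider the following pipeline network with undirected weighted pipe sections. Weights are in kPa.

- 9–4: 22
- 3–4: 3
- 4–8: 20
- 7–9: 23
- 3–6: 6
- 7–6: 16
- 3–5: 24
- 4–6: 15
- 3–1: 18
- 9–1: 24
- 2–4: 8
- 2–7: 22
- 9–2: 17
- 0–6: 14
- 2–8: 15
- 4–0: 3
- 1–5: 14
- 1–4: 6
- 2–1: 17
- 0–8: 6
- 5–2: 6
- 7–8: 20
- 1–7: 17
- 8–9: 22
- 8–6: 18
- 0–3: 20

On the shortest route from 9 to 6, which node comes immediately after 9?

Candidate routes:
9 → 4 → 6: 22+15 = 37
9 → 2 → 4 → 3 → 6: 17+8+3+6 = 34
9 → 4 → 3 → 6: 22+3+6 = 31
The minimum is 31 kPa via 9 → 4 → 3 → 6.
So from 9 the first move is to 4.

4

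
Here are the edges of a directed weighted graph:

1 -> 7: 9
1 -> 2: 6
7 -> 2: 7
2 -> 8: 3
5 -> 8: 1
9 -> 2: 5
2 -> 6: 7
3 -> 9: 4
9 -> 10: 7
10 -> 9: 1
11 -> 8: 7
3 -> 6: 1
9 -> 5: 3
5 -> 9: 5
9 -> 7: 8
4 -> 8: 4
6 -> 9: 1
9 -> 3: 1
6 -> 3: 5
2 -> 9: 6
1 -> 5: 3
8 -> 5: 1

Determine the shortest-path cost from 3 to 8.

Compare a few routes:
3 → 9 → 5 → 8: 4+3+1 = 8
3 → 6 → 9 → 5 → 8: 1+1+3+1 = 6
Cheapest is 3 → 6 → 9 → 5 → 8 at 6.

6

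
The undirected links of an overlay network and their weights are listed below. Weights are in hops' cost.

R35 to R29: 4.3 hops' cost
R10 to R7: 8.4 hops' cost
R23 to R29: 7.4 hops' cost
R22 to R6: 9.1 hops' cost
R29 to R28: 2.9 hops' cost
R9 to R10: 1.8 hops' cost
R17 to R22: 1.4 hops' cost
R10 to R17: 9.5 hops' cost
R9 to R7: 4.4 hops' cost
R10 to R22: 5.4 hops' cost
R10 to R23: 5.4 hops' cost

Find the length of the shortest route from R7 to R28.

Running Dijkstra from R7:
R7: 0
R9: 4.4  (via R7)
R10: 6.2  (via R9)
R22: 11.6  (via R10)
R23: 11.6  (via R10)
R17: 13  (via R22)
R29: 19  (via R23)
R6: 20.7  (via R22)
R28: 21.9  (via R29)
Shortest route: R7–R9–R10–R23–R29–R28 = 21.9 hops' cost.

21.9 hops' cost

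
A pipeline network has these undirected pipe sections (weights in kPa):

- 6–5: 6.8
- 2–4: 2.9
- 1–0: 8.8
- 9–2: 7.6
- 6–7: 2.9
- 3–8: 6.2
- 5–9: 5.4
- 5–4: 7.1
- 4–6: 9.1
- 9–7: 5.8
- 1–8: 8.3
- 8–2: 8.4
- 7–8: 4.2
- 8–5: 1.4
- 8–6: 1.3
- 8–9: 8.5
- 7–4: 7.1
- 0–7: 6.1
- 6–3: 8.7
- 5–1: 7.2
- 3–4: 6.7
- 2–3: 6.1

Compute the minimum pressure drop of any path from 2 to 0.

Settle nodes by increasing distance from 2:
2: 0
4: 2.9  (via 2)
3: 6.1  (via 2)
9: 7.6  (via 2)
8: 8.4  (via 2)
6: 9.7  (via 8)
5: 9.8  (via 8)
7: 10  (via 4)
0: 16.1  (via 7)
Shortest route: 2–4–7–0 = 16.1 kPa.

16.1 kPa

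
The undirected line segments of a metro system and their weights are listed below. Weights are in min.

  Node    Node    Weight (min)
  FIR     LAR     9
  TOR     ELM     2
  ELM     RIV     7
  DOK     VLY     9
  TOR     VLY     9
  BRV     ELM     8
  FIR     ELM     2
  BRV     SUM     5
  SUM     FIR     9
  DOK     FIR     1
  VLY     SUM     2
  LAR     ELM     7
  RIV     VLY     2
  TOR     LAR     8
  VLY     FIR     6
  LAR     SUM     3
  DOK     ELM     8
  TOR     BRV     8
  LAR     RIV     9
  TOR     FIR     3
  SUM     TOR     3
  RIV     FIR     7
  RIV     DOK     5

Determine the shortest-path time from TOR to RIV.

7 min

Enumerating some paths:
TOR - SUM - VLY - RIV: 3+2+2 = 7
TOR - ELM - RIV: 2+7 = 9
The minimum is 7 min via TOR - SUM - VLY - RIV.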